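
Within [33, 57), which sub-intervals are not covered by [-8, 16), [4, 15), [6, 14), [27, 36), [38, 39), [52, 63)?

[36, 38) ∪ [39, 52)

Covered (merged): [-8, 16), [27, 36), [38, 39), [52, 63).
Uncovered inside [33, 57): [36, 38), [39, 52).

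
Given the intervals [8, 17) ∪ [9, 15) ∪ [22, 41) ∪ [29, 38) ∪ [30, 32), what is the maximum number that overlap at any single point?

3

Walk the sorted start/end points keeping a running depth.
The depth first hits 3 at 30.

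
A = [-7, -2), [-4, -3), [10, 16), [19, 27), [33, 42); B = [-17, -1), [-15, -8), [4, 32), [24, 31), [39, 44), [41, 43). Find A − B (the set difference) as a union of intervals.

First set merges to [-7, -2), [10, 16), [19, 27), [33, 42).
Second set merges to [-17, -1), [4, 32), [39, 44).
[-7, -2) lies entirely inside B → drops out.
[10, 16) lies entirely inside B → drops out.
[19, 27) lies entirely inside B → drops out.
[33, 42) with B removed leaves [33, 39).

[33, 39)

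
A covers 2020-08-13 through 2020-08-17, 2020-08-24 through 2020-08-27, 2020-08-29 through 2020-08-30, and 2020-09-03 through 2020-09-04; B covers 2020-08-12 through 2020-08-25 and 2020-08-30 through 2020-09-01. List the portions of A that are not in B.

2020-08-13 through 2020-08-17: fully covered by B → removed.
2020-08-24 through 2020-08-27 minus B → 2020-08-26 through 2020-08-27.
2020-08-29 through 2020-08-30 minus B → 2020-08-29 through 2020-08-29.
2020-09-03 through 2020-09-04: no B overlap → unchanged.

2020-08-26 through 2020-08-27, 2020-08-29 through 2020-08-29, 2020-09-03 through 2020-09-04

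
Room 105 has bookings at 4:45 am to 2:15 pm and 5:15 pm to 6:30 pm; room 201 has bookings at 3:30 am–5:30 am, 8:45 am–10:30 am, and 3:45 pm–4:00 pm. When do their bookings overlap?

4:45 am-2:15 pm ∩ B → 4:45 am-5:30 am, 8:45 am-10:30 am.
5:15 pm-6:30 pm meets no B interval.

4:45 am-5:30 am, 8:45 am-10:30 am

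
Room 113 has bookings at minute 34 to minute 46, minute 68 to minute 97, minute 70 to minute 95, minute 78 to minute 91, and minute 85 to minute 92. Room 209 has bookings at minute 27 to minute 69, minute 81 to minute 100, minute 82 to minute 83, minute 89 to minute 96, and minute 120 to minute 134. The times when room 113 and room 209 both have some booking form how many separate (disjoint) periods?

3

A, merged: minute 34 to minute 46, minute 68 to minute 97.
B, merged: minute 27 to minute 69, minute 81 to minute 100, minute 120 to minute 134.
A ∩ B = minute 34 to minute 46, minute 68 to minute 69, minute 81 to minute 97.
That is 3 disjoint pieces.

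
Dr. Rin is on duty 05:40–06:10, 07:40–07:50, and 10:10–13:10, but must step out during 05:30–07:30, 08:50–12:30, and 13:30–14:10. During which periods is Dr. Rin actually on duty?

07:40-07:50, 12:30-13:10

05:40-06:10: fully covered by B → removed.
07:40-07:50: no B overlap → unchanged.
10:10-13:10 minus B → 12:30-13:10.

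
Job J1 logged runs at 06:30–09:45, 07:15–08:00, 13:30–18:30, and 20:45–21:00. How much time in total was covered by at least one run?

Merged: 06:30–09:45, 13:30–18:30, 20:45–21:00.
Lengths: 3 h 15 min + 5 h + 15 min = 8 h 30 min.

8 h 30 min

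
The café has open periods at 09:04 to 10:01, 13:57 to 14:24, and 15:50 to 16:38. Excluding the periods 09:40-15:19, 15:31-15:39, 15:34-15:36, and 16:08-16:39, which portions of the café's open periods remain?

Second set merges to 09:40–15:19, 15:31–15:39, 16:08–16:39.
09:04–10:01 \ B = 09:04–09:40.
13:57–14:24: entirely removed.
15:50–16:38 \ B = 15:50–16:08.

09:04–09:40, 15:50–16:08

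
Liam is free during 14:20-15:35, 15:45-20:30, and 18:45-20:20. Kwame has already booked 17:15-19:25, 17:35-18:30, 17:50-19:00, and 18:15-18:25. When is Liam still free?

First set merges to 14:20–15:35, 15:45–20:30.
Second set merges to 17:15–19:25.
14:20–15:35: no B overlap → unchanged.
15:45–20:30 minus B → 15:45–17:15, 19:25–20:30.

14:20–15:35, 15:45–17:15, 19:25–20:30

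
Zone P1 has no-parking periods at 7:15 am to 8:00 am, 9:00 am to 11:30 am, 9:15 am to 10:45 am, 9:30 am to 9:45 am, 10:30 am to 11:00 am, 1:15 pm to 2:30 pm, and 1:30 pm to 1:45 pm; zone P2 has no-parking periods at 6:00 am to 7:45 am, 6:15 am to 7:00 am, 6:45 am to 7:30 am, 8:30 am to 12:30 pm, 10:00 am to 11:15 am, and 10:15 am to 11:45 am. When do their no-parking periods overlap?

7:15 am–7:45 am, 9:00 am–11:30 am

First set merges to 7:15 am–8:00 am, 9:00 am–11:30 am, 1:15 pm–2:30 pm.
Second set merges to 6:00 am–7:45 am, 8:30 am–12:30 pm.
7:15 am–8:00 am ∩ B → 7:15 am–7:45 am.
9:00 am–11:30 am ∩ B → 9:00 am–11:30 am.
1:15 pm–2:30 pm meets no B interval.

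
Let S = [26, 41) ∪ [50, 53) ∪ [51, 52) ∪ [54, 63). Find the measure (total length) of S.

Merged: [26, 41), [50, 53), [54, 63).
Lengths: 15 + 3 + 9 = 27.

27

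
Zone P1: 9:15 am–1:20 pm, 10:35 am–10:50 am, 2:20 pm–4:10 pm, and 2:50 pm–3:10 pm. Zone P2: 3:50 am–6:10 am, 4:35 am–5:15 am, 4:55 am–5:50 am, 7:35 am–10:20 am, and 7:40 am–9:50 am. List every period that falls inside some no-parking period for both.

9:15 am-10:20 am

Merge the first list: 9:15 am-1:20 pm, 2:20 pm-4:10 pm.
Merge the second list: 3:50 am-6:10 am, 7:35 am-10:20 am.
9:15 am-1:20 pm overlaps B on 9:15 am-10:20 am.
2:20 pm-4:10 pm falls entirely outside B.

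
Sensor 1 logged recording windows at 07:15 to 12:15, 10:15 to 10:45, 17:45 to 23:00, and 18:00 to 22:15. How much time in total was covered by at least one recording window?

Merged: 07:15–12:15, 17:45–23:00.
Lengths: 5 h + 5 h 15 min = 10 h 15 min.

10 h 15 min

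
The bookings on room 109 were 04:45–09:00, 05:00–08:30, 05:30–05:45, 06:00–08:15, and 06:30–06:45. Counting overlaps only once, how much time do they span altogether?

4 h 15 min

Merged: 04:45–09:00.
Length: 4 h 15 min.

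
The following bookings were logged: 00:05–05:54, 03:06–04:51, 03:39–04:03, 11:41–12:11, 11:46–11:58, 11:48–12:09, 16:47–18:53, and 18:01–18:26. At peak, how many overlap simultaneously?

At 03:39, 3 of the intervals are simultaneously active.
No point has more.

3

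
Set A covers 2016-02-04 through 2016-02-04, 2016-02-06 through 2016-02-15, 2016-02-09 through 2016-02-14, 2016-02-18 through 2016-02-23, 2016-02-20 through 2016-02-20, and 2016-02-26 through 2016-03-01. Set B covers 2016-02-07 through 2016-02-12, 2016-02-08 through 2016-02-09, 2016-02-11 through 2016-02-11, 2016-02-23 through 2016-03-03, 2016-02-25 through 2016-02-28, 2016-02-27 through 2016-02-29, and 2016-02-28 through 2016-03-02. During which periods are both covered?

2016-02-07 through 2016-02-12, 2016-02-23 through 2016-02-23, 2016-02-26 through 2016-03-01

Merge the first list: 2016-02-04 through 2016-02-04, 2016-02-06 through 2016-02-15, 2016-02-18 through 2016-02-23, 2016-02-26 through 2016-03-01.
Merge the second list: 2016-02-07 through 2016-02-12, 2016-02-23 through 2016-03-03.
2016-02-04 through 2016-02-04: no overlap with the second set.
2016-02-06 through 2016-02-15 meets the second set on 2016-02-07 through 2016-02-12.
2016-02-18 through 2016-02-23 meets the second set on 2016-02-23 through 2016-02-23.
2016-02-26 through 2016-03-01 meets the second set on 2016-02-26 through 2016-03-01.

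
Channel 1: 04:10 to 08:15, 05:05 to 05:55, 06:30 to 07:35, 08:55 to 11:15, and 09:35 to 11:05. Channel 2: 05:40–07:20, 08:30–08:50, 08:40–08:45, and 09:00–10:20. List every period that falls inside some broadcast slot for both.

05:40–07:20, 09:00–10:20

Merge the first list: 04:10–08:15, 08:55–11:15.
Merge the second list: 05:40–07:20, 08:30–08:50, 09:00–10:20.
04:10–08:15 meets the second set on 05:40–07:20.
08:55–11:15 meets the second set on 09:00–10:20.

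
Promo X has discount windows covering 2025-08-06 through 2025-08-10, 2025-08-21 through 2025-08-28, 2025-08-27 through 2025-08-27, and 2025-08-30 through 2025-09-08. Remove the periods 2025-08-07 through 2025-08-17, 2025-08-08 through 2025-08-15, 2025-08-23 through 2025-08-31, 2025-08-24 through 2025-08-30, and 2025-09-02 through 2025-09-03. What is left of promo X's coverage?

2025-08-06 through 2025-08-06, 2025-08-21 through 2025-08-22, 2025-09-01 through 2025-09-01, 2025-09-04 through 2025-09-08

First set merges to 2025-08-06 through 2025-08-10, 2025-08-21 through 2025-08-28, 2025-08-30 through 2025-09-08.
Second set merges to 2025-08-07 through 2025-08-17, 2025-08-23 through 2025-08-31, 2025-09-02 through 2025-09-03.
2025-08-06 through 2025-08-10 \ B = 2025-08-06 through 2025-08-06.
2025-08-21 through 2025-08-28 \ B = 2025-08-21 through 2025-08-22.
2025-08-30 through 2025-09-08 \ B = 2025-09-01 through 2025-09-01, 2025-09-04 through 2025-09-08.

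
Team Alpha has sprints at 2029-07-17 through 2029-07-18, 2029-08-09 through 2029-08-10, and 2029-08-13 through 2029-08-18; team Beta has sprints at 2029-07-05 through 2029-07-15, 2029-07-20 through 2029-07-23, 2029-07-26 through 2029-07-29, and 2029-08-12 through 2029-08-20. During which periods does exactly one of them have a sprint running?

A \ B = 2029-07-17 through 2029-07-18, 2029-08-09 through 2029-08-10.
B \ A = 2029-07-05 through 2029-07-15, 2029-07-20 through 2029-07-23, 2029-07-26 through 2029-07-29, 2029-08-12 through 2029-08-12, 2029-08-19 through 2029-08-20.
Union of the two gives the symmetric difference.

2029-07-05 through 2029-07-15, 2029-07-17 through 2029-07-18, 2029-07-20 through 2029-07-23, 2029-07-26 through 2029-07-29, 2029-08-09 through 2029-08-10, 2029-08-12 through 2029-08-12, 2029-08-19 through 2029-08-20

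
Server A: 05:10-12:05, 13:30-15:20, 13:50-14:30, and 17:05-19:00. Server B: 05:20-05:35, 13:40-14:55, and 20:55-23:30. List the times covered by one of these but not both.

05:10–05:20, 05:35–12:05, 13:30–13:40, 14:55–15:20, 17:05–19:00, 20:55–23:30

Merge the first list: 05:10–12:05, 13:30–15:20, 17:05–19:00.
Only in the first: 05:10–05:20, 05:35–12:05, 13:30–13:40, 14:55–15:20, 17:05–19:00.
Only in the second: 20:55–23:30.
Together these are the periods covered by exactly one.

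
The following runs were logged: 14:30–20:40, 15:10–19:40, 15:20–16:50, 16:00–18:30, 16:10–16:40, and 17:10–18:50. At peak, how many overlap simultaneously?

5

At 16:10, 5 of the intervals are simultaneously active.
No point has more.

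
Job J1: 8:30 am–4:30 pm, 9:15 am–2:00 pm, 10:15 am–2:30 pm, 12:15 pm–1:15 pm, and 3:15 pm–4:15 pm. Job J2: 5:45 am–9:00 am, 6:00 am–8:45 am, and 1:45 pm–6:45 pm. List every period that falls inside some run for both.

First set merges to 8:30 am-4:30 pm.
Second set merges to 5:45 am-9:00 am, 1:45 pm-6:45 pm.
8:30 am-4:30 pm overlaps B on 8:30 am-9:00 am, 1:45 pm-4:30 pm.

8:30 am-9:00 am, 1:45 pm-4:30 pm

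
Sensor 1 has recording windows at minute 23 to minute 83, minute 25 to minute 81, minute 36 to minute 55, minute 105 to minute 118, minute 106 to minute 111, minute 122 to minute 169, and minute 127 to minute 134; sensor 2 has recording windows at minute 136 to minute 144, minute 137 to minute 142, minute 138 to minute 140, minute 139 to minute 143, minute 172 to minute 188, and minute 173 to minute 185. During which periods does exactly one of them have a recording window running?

First set merges to minute 23 to minute 83, minute 105 to minute 118, minute 122 to minute 169.
Second set merges to minute 136 to minute 144, minute 172 to minute 188.
Only in the first: minute 23 to minute 83, minute 105 to minute 118, minute 122 to minute 136, minute 144 to minute 169.
Only in the second: minute 172 to minute 188.
Together these are the periods covered by exactly one.

minute 23 to minute 83, minute 105 to minute 118, minute 122 to minute 136, minute 144 to minute 169, minute 172 to minute 188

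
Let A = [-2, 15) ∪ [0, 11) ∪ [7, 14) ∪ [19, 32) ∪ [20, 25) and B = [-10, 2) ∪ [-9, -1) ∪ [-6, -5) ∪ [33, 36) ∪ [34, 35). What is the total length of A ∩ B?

A, merged: [-2, 15), [19, 32).
B, merged: [-10, 2), [33, 36).
A ∩ B = [-2, 2).
Total: 4.

4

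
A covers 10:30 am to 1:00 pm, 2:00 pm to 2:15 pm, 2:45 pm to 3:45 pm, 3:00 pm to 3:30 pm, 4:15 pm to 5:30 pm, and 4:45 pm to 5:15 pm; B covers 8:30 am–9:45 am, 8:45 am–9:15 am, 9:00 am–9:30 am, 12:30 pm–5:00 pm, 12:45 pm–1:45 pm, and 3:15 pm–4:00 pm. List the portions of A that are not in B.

Merge the first list: 10:30 am–1:00 pm, 2:00 pm–2:15 pm, 2:45 pm–3:45 pm, 4:15 pm–5:30 pm.
Merge the second list: 8:30 am–9:45 am, 12:30 pm–5:00 pm.
10:30 am–1:00 pm with B removed leaves 10:30 am–12:30 pm.
2:00 pm–2:15 pm lies entirely inside B → drops out.
2:45 pm–3:45 pm lies entirely inside B → drops out.
4:15 pm–5:30 pm with B removed leaves 5:00 pm–5:30 pm.

10:30 am–12:30 pm, 5:00 pm–5:30 pm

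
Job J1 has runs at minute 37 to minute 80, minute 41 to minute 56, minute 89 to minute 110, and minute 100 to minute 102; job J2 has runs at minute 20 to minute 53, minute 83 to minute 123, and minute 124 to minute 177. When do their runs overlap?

minute 37 to minute 53, minute 89 to minute 110

A, merged: minute 37 to minute 80, minute 89 to minute 110.
minute 37 to minute 80 overlaps B on minute 37 to minute 53.
minute 89 to minute 110 overlaps B on minute 89 to minute 110.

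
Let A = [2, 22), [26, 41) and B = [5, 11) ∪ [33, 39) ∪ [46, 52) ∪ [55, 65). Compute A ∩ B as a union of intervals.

[2, 22) meets the second set on [5, 11).
[26, 41) meets the second set on [33, 39).

[5, 11) ∪ [33, 39)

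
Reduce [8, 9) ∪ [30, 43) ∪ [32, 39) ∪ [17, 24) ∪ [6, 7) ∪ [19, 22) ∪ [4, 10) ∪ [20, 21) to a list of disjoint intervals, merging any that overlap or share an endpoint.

Sort by start: [4, 10), [6, 7), [8, 9), [17, 24), [19, 22), [20, 21), [30, 43), [32, 39).
[6, 7) overlaps/touches [4, 10) → extend to [4, 10).
[8, 9) overlaps/touches [4, 10) → extend to [4, 10).
[17, 24) is disjoint → start new block.
[19, 22) overlaps/touches [17, 24) → extend to [17, 24).
[20, 21) overlaps/touches [17, 24) → extend to [17, 24).
[30, 43) is disjoint → start new block.
[32, 39) overlaps/touches [30, 43) → extend to [30, 43).

[4, 10) ∪ [17, 24) ∪ [30, 43)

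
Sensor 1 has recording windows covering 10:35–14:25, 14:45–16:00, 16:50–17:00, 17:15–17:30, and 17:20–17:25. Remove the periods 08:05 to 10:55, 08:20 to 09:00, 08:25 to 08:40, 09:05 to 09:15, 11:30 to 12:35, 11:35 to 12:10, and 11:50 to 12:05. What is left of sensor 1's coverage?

10:55-11:30, 12:35-14:25, 14:45-16:00, 16:50-17:00, 17:15-17:30

A, merged: 10:35-14:25, 14:45-16:00, 16:50-17:00, 17:15-17:30.
B, merged: 08:05-10:55, 11:30-12:35.
10:35-14:25 \ B = 10:55-11:30, 12:35-14:25.
14:45-16:00: nothing removed.
16:50-17:00: nothing removed.
17:15-17:30: nothing removed.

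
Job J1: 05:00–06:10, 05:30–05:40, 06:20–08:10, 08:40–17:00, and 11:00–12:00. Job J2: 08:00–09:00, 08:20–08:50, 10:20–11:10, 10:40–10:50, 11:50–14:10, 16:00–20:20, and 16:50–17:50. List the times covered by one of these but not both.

A, merged: 05:00-06:10, 06:20-08:10, 08:40-17:00.
B, merged: 08:00-09:00, 10:20-11:10, 11:50-14:10, 16:00-20:20.
A \ B = 05:00-06:10, 06:20-08:00, 09:00-10:20, 11:10-11:50, 14:10-16:00.
B \ A = 08:10-08:40, 17:00-20:20.
Union of the two gives the symmetric difference.

05:00-06:10, 06:20-08:00, 08:10-08:40, 09:00-10:20, 11:10-11:50, 14:10-16:00, 17:00-20:20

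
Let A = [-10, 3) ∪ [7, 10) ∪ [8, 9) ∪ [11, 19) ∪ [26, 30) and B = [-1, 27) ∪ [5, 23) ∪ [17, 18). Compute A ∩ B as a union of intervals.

A, merged: [-10, 3), [7, 10), [11, 19), [26, 30).
B, merged: [-1, 27).
[-10, 3) overlaps B on [-1, 3).
[7, 10) overlaps B on [7, 10).
[11, 19) overlaps B on [11, 19).
[26, 30) overlaps B on [26, 27).

[-1, 3) ∪ [7, 10) ∪ [11, 19) ∪ [26, 27)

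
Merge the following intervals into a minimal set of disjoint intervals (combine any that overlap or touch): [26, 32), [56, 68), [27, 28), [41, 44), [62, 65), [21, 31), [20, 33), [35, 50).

[20, 33) ∪ [35, 50) ∪ [56, 68)

Sort by start: [20, 33), [21, 31), [26, 32), [27, 28), [35, 50), [41, 44), [56, 68), [62, 65).
[21, 31) overlaps/touches [20, 33) → extend to [20, 33).
[26, 32) overlaps/touches [20, 33) → extend to [20, 33).
[27, 28) overlaps/touches [20, 33) → extend to [20, 33).
[35, 50) is disjoint → start new block.
[41, 44) overlaps/touches [35, 50) → extend to [35, 50).
[56, 68) is disjoint → start new block.
[62, 65) overlaps/touches [56, 68) → extend to [56, 68).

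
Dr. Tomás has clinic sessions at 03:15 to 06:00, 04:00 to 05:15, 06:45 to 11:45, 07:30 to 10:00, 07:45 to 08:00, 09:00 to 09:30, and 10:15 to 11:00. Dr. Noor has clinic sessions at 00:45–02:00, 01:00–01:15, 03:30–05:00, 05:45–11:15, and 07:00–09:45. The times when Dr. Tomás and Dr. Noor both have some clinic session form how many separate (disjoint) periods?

Merge the first list: 03:15–06:00, 06:45–11:45.
Merge the second list: 00:45–02:00, 03:30–05:00, 05:45–11:15.
A ∩ B = 03:30–05:00, 05:45–06:00, 06:45–11:15.
That is 3 disjoint pieces.

3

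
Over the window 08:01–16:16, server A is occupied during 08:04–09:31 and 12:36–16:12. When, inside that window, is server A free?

The merged coverage is 08:04–09:31, 12:36–16:12.
Complement within 08:01–16:16: 08:01–08:04, 09:31–12:36, 16:12–16:16.

08:01–08:04, 09:31–12:36, 16:12–16:16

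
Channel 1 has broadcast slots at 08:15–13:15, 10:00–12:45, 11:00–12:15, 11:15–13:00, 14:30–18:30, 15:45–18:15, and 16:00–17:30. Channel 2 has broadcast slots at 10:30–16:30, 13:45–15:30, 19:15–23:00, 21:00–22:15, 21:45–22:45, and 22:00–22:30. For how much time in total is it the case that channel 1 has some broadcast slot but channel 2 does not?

First set merges to 08:15-13:15, 14:30-18:30.
Second set merges to 10:30-16:30, 19:15-23:00.
A \ B = 08:15-10:30, 16:30-18:30.
Total: 2 h 15 min + 2 h = 4 h 15 min.

4 h 15 min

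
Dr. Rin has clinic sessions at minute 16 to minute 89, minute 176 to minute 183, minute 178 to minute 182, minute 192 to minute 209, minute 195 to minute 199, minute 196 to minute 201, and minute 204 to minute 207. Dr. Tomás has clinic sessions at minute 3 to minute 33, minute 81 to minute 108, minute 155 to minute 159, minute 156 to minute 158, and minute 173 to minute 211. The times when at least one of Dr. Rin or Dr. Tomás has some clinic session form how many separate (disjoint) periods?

A, merged: minute 16 to minute 89, minute 176 to minute 183, minute 192 to minute 209.
B, merged: minute 3 to minute 33, minute 81 to minute 108, minute 155 to minute 159, minute 173 to minute 211.
A ∪ B = minute 3 to minute 108, minute 155 to minute 159, minute 173 to minute 211.
That is 3 disjoint pieces.

3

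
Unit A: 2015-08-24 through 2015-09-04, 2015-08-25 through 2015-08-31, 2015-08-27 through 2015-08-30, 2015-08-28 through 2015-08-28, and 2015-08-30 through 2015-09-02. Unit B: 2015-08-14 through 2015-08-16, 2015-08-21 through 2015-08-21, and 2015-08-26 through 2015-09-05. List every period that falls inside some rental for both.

A, merged: 2015-08-24 through 2015-09-04.
2015-08-24 through 2015-09-04 overlaps B on 2015-08-26 through 2015-09-04.

2015-08-26 through 2015-09-04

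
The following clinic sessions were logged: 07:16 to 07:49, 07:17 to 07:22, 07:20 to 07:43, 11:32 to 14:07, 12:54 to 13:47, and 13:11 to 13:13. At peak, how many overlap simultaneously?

Sweep endpoints in order; track running count of active intervals.
Peak of 3 reached at 07:20.

3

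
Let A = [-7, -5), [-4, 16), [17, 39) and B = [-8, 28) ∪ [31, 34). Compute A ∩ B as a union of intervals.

[-7, -5) ∩ B → [-7, -5).
[-4, 16) ∩ B → [-4, 16).
[17, 39) ∩ B → [17, 28), [31, 34).

[-7, -5) ∪ [-4, 16) ∪ [17, 28) ∪ [31, 34)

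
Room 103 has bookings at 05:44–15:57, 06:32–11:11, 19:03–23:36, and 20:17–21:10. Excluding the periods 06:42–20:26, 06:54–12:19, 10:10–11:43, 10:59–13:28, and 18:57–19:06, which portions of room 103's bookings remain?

Merge the first list: 05:44–15:57, 19:03–23:36.
Merge the second list: 06:42–20:26.
05:44–15:57 \ B = 05:44–06:42.
19:03–23:36 \ B = 20:26–23:36.

05:44–06:42, 20:26–23:36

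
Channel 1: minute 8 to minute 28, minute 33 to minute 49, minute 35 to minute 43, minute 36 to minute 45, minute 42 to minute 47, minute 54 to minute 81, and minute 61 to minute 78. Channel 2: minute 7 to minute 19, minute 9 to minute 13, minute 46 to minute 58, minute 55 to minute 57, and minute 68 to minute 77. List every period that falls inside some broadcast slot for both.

First set merges to minute 8 to minute 28, minute 33 to minute 49, minute 54 to minute 81.
Second set merges to minute 7 to minute 19, minute 46 to minute 58, minute 68 to minute 77.
minute 8 to minute 28 meets the second set on minute 8 to minute 19.
minute 33 to minute 49 meets the second set on minute 46 to minute 49.
minute 54 to minute 81 meets the second set on minute 54 to minute 58, minute 68 to minute 77.

minute 8 to minute 19, minute 46 to minute 49, minute 54 to minute 58, minute 68 to minute 77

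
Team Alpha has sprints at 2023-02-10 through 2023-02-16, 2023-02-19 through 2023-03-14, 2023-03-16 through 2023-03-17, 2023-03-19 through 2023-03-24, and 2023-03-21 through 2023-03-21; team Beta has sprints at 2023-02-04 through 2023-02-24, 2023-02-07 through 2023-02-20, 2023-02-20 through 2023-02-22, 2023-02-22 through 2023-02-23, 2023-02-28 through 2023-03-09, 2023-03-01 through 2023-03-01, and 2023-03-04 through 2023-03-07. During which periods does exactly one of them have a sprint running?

2023-02-04 through 2023-02-09, 2023-02-17 through 2023-02-18, 2023-02-25 through 2023-02-27, 2023-03-10 through 2023-03-14, 2023-03-16 through 2023-03-17, 2023-03-19 through 2023-03-24

A, merged: 2023-02-10 through 2023-02-16, 2023-02-19 through 2023-03-14, 2023-03-16 through 2023-03-17, 2023-03-19 through 2023-03-24.
B, merged: 2023-02-04 through 2023-02-24, 2023-02-28 through 2023-03-09.
Only in the first: 2023-02-25 through 2023-02-27, 2023-03-10 through 2023-03-14, 2023-03-16 through 2023-03-17, 2023-03-19 through 2023-03-24.
Only in the second: 2023-02-04 through 2023-02-09, 2023-02-17 through 2023-02-18.
Together these are the periods covered by exactly one.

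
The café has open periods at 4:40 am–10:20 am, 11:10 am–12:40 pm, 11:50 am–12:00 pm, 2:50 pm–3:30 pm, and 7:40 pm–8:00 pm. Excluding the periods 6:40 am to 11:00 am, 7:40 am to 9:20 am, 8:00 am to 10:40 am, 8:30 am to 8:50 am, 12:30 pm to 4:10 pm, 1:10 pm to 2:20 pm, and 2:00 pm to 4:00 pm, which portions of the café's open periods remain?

4:40 am–6:40 am, 11:10 am–12:30 pm, 7:40 pm–8:00 pm

First set merges to 4:40 am–10:20 am, 11:10 am–12:40 pm, 2:50 pm–3:30 pm, 7:40 pm–8:00 pm.
Second set merges to 6:40 am–11:00 am, 12:30 pm–4:10 pm.
4:40 am–10:20 am with B removed leaves 4:40 am–6:40 am.
11:10 am–12:40 pm with B removed leaves 11:10 am–12:30 pm.
2:50 pm–3:30 pm lies entirely inside B → drops out.
7:40 pm–8:00 pm is untouched.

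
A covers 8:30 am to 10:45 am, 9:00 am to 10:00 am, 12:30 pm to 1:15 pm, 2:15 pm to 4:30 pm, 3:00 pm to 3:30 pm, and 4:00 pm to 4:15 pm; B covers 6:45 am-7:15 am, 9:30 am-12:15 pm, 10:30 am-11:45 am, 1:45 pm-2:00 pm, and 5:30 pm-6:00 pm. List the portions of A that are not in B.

Merge the first list: 8:30 am-10:45 am, 12:30 pm-1:15 pm, 2:15 pm-4:30 pm.
Merge the second list: 6:45 am-7:15 am, 9:30 am-12:15 pm, 1:45 pm-2:00 pm, 5:30 pm-6:00 pm.
8:30 am-10:45 am minus B → 8:30 am-9:30 am.
12:30 pm-1:15 pm: no B overlap → unchanged.
2:15 pm-4:30 pm: no B overlap → unchanged.

8:30 am-9:30 am, 12:30 pm-1:15 pm, 2:15 pm-4:30 pm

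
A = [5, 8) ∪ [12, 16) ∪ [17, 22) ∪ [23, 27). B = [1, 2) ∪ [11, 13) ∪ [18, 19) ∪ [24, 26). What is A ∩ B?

[12, 13) ∪ [18, 19) ∪ [24, 26)

[5, 8): no overlap with the second set.
[12, 16) meets the second set on [12, 13).
[17, 22) meets the second set on [18, 19).
[23, 27) meets the second set on [24, 26).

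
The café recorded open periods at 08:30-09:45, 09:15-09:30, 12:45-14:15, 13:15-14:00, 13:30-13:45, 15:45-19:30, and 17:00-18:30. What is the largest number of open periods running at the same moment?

3

Sweep endpoints in order; track running count of active intervals.
Peak of 3 reached at 13:30.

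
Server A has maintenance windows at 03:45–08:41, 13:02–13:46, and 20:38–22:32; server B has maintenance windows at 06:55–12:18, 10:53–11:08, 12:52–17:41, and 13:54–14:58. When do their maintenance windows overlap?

Merge the second list: 06:55-12:18, 12:52-17:41.
03:45-08:41 overlaps B on 06:55-08:41.
13:02-13:46 overlaps B on 13:02-13:46.
20:38-22:32 falls entirely outside B.

06:55-08:41, 13:02-13:46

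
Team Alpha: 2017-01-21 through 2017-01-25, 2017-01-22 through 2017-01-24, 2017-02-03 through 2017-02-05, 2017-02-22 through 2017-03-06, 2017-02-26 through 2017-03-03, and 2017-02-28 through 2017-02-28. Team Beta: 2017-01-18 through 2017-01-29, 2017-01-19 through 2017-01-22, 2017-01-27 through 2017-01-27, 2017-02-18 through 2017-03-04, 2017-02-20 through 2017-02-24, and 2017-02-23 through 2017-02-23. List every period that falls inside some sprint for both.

2017-01-21 through 2017-01-25, 2017-02-22 through 2017-03-04

A, merged: 2017-01-21 through 2017-01-25, 2017-02-03 through 2017-02-05, 2017-02-22 through 2017-03-06.
B, merged: 2017-01-18 through 2017-01-29, 2017-02-18 through 2017-03-04.
2017-01-21 through 2017-01-25 ∩ B → 2017-01-21 through 2017-01-25.
2017-02-03 through 2017-02-05 meets no B interval.
2017-02-22 through 2017-03-06 ∩ B → 2017-02-22 through 2017-03-04.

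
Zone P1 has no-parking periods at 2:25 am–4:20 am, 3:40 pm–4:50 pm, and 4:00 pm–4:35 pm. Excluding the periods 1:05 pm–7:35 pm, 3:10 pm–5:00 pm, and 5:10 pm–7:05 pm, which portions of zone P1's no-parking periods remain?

2:25 am-4:20 am

Merge the first list: 2:25 am-4:20 am, 3:40 pm-4:50 pm.
Merge the second list: 1:05 pm-7:35 pm.
2:25 am-4:20 am: no B overlap → unchanged.
3:40 pm-4:50 pm: fully covered by B → removed.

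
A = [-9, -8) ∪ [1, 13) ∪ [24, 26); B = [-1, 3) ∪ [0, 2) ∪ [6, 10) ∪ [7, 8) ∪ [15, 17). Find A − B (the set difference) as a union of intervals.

Second set merges to [-1, 3), [6, 10), [15, 17).
[-9, -8): no B overlap → unchanged.
[1, 13) minus B → [3, 6), [10, 13).
[24, 26): no B overlap → unchanged.

[-9, -8) ∪ [3, 6) ∪ [10, 13) ∪ [24, 26)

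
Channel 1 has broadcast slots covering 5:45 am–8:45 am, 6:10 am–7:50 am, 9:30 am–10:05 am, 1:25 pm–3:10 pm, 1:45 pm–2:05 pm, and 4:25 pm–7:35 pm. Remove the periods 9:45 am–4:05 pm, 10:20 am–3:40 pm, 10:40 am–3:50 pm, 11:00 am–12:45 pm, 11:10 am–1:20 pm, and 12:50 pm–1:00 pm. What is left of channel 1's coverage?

5:45 am–8:45 am, 9:30 am–9:45 am, 4:25 pm–7:35 pm

First set merges to 5:45 am–8:45 am, 9:30 am–10:05 am, 1:25 pm–3:10 pm, 4:25 pm–7:35 pm.
Second set merges to 9:45 am–4:05 pm.
5:45 am–8:45 am is untouched.
9:30 am–10:05 am with B removed leaves 9:30 am–9:45 am.
1:25 pm–3:10 pm lies entirely inside B → drops out.
4:25 pm–7:35 pm is untouched.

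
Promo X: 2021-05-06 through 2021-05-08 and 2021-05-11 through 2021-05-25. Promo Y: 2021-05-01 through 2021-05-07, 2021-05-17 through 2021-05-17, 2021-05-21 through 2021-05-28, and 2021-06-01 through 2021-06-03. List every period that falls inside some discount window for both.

2021-05-06 through 2021-05-07, 2021-05-17 through 2021-05-17, 2021-05-21 through 2021-05-25

2021-05-06 through 2021-05-08 meets the second set on 2021-05-06 through 2021-05-07.
2021-05-11 through 2021-05-25 meets the second set on 2021-05-17 through 2021-05-17, 2021-05-21 through 2021-05-25.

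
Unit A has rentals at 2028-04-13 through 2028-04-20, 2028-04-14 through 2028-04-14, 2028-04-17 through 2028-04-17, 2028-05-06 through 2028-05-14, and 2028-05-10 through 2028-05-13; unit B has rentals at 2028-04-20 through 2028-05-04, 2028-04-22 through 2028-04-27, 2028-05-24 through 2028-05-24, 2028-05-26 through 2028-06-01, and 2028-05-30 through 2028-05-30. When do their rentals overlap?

Merge the first list: 2028-04-13 through 2028-04-20, 2028-05-06 through 2028-05-14.
Merge the second list: 2028-04-20 through 2028-05-04, 2028-05-24 through 2028-05-24, 2028-05-26 through 2028-06-01.
2028-04-13 through 2028-04-20 overlaps B on 2028-04-20 through 2028-04-20.
2028-05-06 through 2028-05-14 falls entirely outside B.

2028-04-20 through 2028-04-20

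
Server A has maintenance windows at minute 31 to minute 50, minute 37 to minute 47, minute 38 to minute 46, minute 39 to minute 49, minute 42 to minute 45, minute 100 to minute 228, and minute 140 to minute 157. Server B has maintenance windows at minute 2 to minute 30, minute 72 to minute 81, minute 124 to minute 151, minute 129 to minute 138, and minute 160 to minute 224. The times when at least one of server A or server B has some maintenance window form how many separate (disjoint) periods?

4

Merge the first list: minute 31 to minute 50, minute 100 to minute 228.
Merge the second list: minute 2 to minute 30, minute 72 to minute 81, minute 124 to minute 151, minute 160 to minute 224.
A ∪ B = minute 2 to minute 30, minute 31 to minute 50, minute 72 to minute 81, minute 100 to minute 228.
That is 4 disjoint pieces.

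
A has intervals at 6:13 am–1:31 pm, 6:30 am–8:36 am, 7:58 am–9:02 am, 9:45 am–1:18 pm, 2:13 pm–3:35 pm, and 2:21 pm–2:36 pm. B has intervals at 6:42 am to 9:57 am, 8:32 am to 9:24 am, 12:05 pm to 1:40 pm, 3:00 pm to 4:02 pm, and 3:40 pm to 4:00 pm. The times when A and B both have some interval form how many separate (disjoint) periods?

3

First set merges to 6:13 am-1:31 pm, 2:13 pm-3:35 pm.
Second set merges to 6:42 am-9:57 am, 12:05 pm-1:40 pm, 3:00 pm-4:02 pm.
A ∩ B = 6:42 am-9:57 am, 12:05 pm-1:31 pm, 3:00 pm-3:35 pm.
That is 3 disjoint pieces.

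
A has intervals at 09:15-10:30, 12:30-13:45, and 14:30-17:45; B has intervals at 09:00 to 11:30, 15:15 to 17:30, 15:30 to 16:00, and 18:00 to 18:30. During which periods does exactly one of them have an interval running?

09:00–09:15, 10:30–11:30, 12:30–13:45, 14:30–15:15, 17:30–17:45, 18:00–18:30

B, merged: 09:00–11:30, 15:15–17:30, 18:00–18:30.
A but not B: 12:30–13:45, 14:30–15:15, 17:30–17:45.
B but not A: 09:00–09:15, 10:30–11:30, 18:00–18:30.
Combining gives A △ B.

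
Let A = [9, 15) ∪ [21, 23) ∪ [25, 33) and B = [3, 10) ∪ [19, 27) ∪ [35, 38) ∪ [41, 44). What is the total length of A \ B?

11

A \ B = [10, 15), [27, 33).
Total: 5 + 6 = 11.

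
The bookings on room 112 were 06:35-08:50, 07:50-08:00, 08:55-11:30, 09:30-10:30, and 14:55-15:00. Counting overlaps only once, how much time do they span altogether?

Merged: 06:35–08:50, 08:55–11:30, 14:55–15:00.
Lengths: 2 h 15 min + 2 h 35 min + 5 min = 4 h 55 min.

4 h 55 min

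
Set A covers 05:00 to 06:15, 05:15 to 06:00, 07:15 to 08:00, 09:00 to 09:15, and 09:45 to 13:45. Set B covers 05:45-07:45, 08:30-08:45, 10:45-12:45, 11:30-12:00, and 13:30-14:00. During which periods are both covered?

05:45-06:15, 07:15-07:45, 10:45-12:45, 13:30-13:45

A, merged: 05:00-06:15, 07:15-08:00, 09:00-09:15, 09:45-13:45.
B, merged: 05:45-07:45, 08:30-08:45, 10:45-12:45, 13:30-14:00.
05:00-06:15 ∩ B → 05:45-06:15.
07:15-08:00 ∩ B → 07:15-07:45.
09:00-09:15 meets no B interval.
09:45-13:45 ∩ B → 10:45-12:45, 13:30-13:45.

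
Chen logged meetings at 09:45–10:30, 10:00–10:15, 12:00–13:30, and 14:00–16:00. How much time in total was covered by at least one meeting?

4 h 15 min

Merged: 09:45-10:30, 12:00-13:30, 14:00-16:00.
Lengths: 45 min + 1 h 30 min + 2 h = 4 h 15 min.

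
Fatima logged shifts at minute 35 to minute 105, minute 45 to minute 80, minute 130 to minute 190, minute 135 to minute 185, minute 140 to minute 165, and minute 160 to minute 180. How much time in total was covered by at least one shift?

Merged: minute 35 to minute 105, minute 130 to minute 190.
Lengths: 70 minutes + 60 minutes = 130 minutes.

130 minutes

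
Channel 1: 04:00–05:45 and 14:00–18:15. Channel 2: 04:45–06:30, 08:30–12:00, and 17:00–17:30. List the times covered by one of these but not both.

A \ B = 04:00–04:45, 14:00–17:00, 17:30–18:15.
B \ A = 05:45–06:30, 08:30–12:00.
Union of the two gives the symmetric difference.

04:00–04:45, 05:45–06:30, 08:30–12:00, 14:00–17:00, 17:30–18:15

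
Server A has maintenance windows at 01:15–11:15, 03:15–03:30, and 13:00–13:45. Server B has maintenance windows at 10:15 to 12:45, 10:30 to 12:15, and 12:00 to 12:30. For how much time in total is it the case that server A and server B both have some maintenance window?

1 h

Merge the first list: 01:15-11:15, 13:00-13:45.
Merge the second list: 10:15-12:45.
A ∩ B = 10:15-11:15.
Total: 1 h.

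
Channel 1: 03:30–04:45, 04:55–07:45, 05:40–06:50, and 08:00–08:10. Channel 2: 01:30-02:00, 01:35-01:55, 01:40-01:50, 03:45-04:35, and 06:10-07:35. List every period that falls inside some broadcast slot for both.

03:45–04:35, 06:10–07:35

A, merged: 03:30–04:45, 04:55–07:45, 08:00–08:10.
B, merged: 01:30–02:00, 03:45–04:35, 06:10–07:35.
03:30–04:45 meets the second set on 03:45–04:35.
04:55–07:45 meets the second set on 06:10–07:35.
08:00–08:10: no overlap with the second set.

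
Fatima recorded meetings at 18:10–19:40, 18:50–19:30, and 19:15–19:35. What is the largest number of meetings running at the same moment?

3

At 19:15, 3 of the intervals are simultaneously active.
No point has more.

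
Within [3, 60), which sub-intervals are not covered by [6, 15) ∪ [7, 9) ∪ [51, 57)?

Covered (merged): [6, 15), [51, 57).
Gaps within [3, 60): [3, 6), [15, 51), [57, 60).

[3, 6) ∪ [15, 51) ∪ [57, 60)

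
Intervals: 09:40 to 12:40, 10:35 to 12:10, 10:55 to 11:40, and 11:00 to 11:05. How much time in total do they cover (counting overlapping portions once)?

Merged: 09:40–12:40.
Length: 3 h.

3 h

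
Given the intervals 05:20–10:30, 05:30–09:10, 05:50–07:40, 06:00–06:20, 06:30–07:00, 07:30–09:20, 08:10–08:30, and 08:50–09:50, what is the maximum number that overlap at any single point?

4

Sweep endpoints in order; track running count of active intervals.
Peak of 4 reached at 06:00.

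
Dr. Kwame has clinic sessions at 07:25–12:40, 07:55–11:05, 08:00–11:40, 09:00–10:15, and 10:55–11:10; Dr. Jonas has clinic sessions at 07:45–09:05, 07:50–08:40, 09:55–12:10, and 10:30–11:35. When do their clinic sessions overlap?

A, merged: 07:25–12:40.
B, merged: 07:45–09:05, 09:55–12:10.
07:25–12:40 ∩ B → 07:45–09:05, 09:55–12:10.

07:45–09:05, 09:55–12:10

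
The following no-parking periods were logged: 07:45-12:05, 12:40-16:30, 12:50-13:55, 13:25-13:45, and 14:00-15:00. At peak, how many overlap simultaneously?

Sweep endpoints in order; track running count of active intervals.
Peak of 3 reached at 13:25.

3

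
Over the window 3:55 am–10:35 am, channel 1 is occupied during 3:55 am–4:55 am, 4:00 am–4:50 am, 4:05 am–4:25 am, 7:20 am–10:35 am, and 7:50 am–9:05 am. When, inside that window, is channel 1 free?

After merging, the occupied span is 3:55 am–4:55 am, 7:20 am–10:35 am.
Complement within 3:55 am–10:35 am: 4:55 am–7:20 am.

4:55 am–7:20 am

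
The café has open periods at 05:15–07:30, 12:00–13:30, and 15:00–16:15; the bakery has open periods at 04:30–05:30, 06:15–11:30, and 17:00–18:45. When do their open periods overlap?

05:15-05:30, 06:15-07:30

05:15-07:30 overlaps B on 05:15-05:30, 06:15-07:30.
12:00-13:30 falls entirely outside B.
15:00-16:15 falls entirely outside B.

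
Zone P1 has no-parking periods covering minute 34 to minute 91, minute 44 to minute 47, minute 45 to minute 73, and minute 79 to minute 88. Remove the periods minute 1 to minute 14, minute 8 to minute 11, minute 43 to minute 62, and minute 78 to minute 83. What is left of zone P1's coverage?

First set merges to minute 34 to minute 91.
Second set merges to minute 1 to minute 14, minute 43 to minute 62, minute 78 to minute 83.
minute 34 to minute 91 with B removed leaves minute 34 to minute 43, minute 62 to minute 78, minute 83 to minute 91.

minute 34 to minute 43, minute 62 to minute 78, minute 83 to minute 91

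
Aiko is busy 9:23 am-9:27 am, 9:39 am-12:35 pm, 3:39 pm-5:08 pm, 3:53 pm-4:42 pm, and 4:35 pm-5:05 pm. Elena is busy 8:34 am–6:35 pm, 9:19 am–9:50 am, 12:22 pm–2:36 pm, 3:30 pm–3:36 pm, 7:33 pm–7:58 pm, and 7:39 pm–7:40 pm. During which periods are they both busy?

First set merges to 9:23 am–9:27 am, 9:39 am–12:35 pm, 3:39 pm–5:08 pm.
Second set merges to 8:34 am–6:35 pm, 7:33 pm–7:58 pm.
9:23 am–9:27 am meets the second set on 9:23 am–9:27 am.
9:39 am–12:35 pm meets the second set on 9:39 am–12:35 pm.
3:39 pm–5:08 pm meets the second set on 3:39 pm–5:08 pm.

9:23 am–9:27 am, 9:39 am–12:35 pm, 3:39 pm–5:08 pm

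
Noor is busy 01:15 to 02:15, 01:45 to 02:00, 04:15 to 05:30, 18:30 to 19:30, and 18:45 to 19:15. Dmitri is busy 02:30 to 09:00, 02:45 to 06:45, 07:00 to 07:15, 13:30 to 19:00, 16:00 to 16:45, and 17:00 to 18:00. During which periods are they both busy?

04:15–05:30, 18:30–19:00

First set merges to 01:15–02:15, 04:15–05:30, 18:30–19:30.
Second set merges to 02:30–09:00, 13:30–19:00.
01:15–02:15 falls entirely outside B.
04:15–05:30 overlaps B on 04:15–05:30.
18:30–19:30 overlaps B on 18:30–19:00.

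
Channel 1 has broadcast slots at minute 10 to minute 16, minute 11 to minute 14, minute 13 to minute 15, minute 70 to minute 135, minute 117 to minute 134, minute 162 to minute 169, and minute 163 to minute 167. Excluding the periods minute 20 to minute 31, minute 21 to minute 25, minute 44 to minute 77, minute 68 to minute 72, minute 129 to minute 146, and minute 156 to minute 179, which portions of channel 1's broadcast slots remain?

minute 10 to minute 16, minute 77 to minute 129

A, merged: minute 10 to minute 16, minute 70 to minute 135, minute 162 to minute 169.
B, merged: minute 20 to minute 31, minute 44 to minute 77, minute 129 to minute 146, minute 156 to minute 179.
minute 10 to minute 16: nothing removed.
minute 70 to minute 135 \ B = minute 77 to minute 129.
minute 162 to minute 169: entirely removed.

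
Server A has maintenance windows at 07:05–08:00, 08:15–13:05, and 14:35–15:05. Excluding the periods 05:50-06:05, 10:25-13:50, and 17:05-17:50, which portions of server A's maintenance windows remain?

07:05-08:00, 08:15-10:25, 14:35-15:05

07:05-08:00 is untouched.
08:15-13:05 with B removed leaves 08:15-10:25.
14:35-15:05 is untouched.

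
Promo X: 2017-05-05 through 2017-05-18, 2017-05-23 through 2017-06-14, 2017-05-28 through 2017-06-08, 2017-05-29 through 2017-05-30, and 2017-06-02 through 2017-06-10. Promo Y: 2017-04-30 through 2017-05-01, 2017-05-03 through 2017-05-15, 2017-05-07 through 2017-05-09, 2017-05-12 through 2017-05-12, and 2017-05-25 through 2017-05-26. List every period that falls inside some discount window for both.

A, merged: 2017-05-05 through 2017-05-18, 2017-05-23 through 2017-06-14.
B, merged: 2017-04-30 through 2017-05-01, 2017-05-03 through 2017-05-15, 2017-05-25 through 2017-05-26.
2017-05-05 through 2017-05-18 overlaps B on 2017-05-05 through 2017-05-15.
2017-05-23 through 2017-06-14 overlaps B on 2017-05-25 through 2017-05-26.

2017-05-05 through 2017-05-15, 2017-05-25 through 2017-05-26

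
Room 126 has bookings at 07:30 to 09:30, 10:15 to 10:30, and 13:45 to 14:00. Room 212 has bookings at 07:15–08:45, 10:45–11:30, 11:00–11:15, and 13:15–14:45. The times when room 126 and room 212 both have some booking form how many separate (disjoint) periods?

Second set merges to 07:15-08:45, 10:45-11:30, 13:15-14:45.
A ∩ B = 07:30-08:45, 13:45-14:00.
That is 2 disjoint pieces.

2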